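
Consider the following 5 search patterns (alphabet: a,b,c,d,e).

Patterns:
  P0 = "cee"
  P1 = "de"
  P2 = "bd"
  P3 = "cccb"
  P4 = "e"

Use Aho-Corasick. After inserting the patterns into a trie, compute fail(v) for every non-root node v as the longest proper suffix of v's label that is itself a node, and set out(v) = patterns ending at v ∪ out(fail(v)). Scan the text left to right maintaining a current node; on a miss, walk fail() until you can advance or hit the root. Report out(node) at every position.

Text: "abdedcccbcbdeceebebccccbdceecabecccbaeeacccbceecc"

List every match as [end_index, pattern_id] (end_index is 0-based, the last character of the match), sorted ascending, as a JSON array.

Build:
Trie (insert patterns):
  n0 'ε': b→6 c→1 d→4 e→11
  n1 'c': c→8 e→2
  n2 'ce': e→3
  n3 'cee': ·  [P0 ends]
  n4 'd': e→5
  n5 'de': ·  [P1 ends]
  n6 'b': d→7
  n7 'bd': ·  [P2 ends]
  n8 'cc': c→9
  n9 'ccc': b→10
  n10 'cccb': ·  [P3 ends]
  n11 'e': ·  [P4 ends]

BFS fail/out derivation:
  fail(1) 'c': from fail(0)=0 chase 'c': 0 ⇒ 0;  out=∅∪out(0)=∅
  fail(4) 'd': from fail(0)=0 chase 'd': 0 ⇒ 0;  out=∅∪out(0)=∅
  fail(6) 'b': from fail(0)=0 chase 'b': 0 ⇒ 0;  out=∅∪out(0)=∅
  fail(11) 'e': from fail(0)=0 chase 'e': 0 ⇒ 0;  out={4}∪out(0)={4}
  fail(2) 'ce': from fail(1)=0 chase 'e': 0 ⇒ 11;  out=∅∪out(11)={4}
  fail(5) 'de': from fail(4)=0 chase 'e': 0 ⇒ 11;  out={1}∪out(11)={1,4}
  fail(7) 'bd': from fail(6)=0 chase 'd': 0 ⇒ 4;  out={2}∪out(4)={2}
  fail(8) 'cc': from fail(1)=0 chase 'c': 0 ⇒ 1;  out=∅∪out(1)=∅
  fail(3) 'cee': from fail(2)=11 chase 'e': 11→0 ⇒ 11;  out={0}∪out(11)={0,4}
  fail(9) 'ccc': from fail(8)=1 chase 'c': 1 ⇒ 8;  out=∅∪out(8)=∅
  fail(10) 'cccb': from fail(9)=8 chase 'b': 8→1→0 ⇒ 6;  out={3}∪out(6)={3}

Scan:
pos 0 'a': at 0
pos 1 'b': at 6
pos 2 'd': at 7  emit P2@[1:2]
pos 3 'e': at 5 (via fail)  emit P1@[2:3],P4@[3:3]
pos 4 'd': at 4 (via fail)
pos 5 'c': at 1 (via fail)
pos 6 'c': at 8
pos 7 'c': at 9
pos 8 'b': at 10  emit P3@[5:8]
pos 9 'c': at 1 (via fail)
pos 10 'b': at 6 (via fail)
pos 11 'd': at 7  emit P2@[10:11]
pos 12 'e': at 5 (via fail)  emit P1@[11:12],P4@[12:12]
pos 13 'c': at 1 (via fail)
pos 14 'e': at 2  emit P4@[14:14]
pos 15 'e': at 3  emit P0@[13:15],P4@[15:15]
pos 16 'b': at 6 (via fail)
pos 17 'e': at 11 (via fail)  emit P4@[17:17]
pos 18 'b': at 6 (via fail)
pos 19 'c': at 1 (via fail)
pos 20 'c': at 8
pos 21 'c': at 9
pos 22 'c': at 9 (via fail)
pos 23 'b': at 10  emit P3@[20:23]
pos 24 'd': at 7 (via fail)  emit P2@[23:24]
pos 25 'c': at 1 (via fail)
pos 26 'e': at 2  emit P4@[26:26]
pos 27 'e': at 3  emit P0@[25:27],P4@[27:27]
pos 28 'c': at 1 (via fail)
pos 29 'a': at 0 (via fail)
pos 30 'b': at 6
pos 31 'e': at 11 (via fail)  emit P4@[31:31]
pos 32 'c': at 1 (via fail)
pos 33 'c': at 8
pos 34 'c': at 9
pos 35 'b': at 10  emit P3@[32:35]
pos 36 'a': at 0 (via fail)
pos 37 'e': at 11  emit P4@[37:37]
pos 38 'e': at 11 (via fail)  emit P4@[38:38]
pos 39 'a': at 0 (via fail)
pos 40 'c': at 1
pos 41 'c': at 8
pos 42 'c': at 9
pos 43 'b': at 10  emit P3@[40:43]
pos 44 'c': at 1 (via fail)
pos 45 'e': at 2  emit P4@[45:45]
pos 46 'e': at 3  emit P0@[44:46],P4@[46:46]
pos 47 'c': at 1 (via fail)
pos 48 'c': at 8

Matches: [[2,2],[3,1],[3,4],[8,3],[11,2],[12,1],[12,4],[14,4],[15,0],[15,4],[17,4],[23,3],[24,2],[26,4],[27,0],[27,4],[31,4],[35,3],[37,4],[38,4],[43,3],[45,4],[46,0],[46,4]]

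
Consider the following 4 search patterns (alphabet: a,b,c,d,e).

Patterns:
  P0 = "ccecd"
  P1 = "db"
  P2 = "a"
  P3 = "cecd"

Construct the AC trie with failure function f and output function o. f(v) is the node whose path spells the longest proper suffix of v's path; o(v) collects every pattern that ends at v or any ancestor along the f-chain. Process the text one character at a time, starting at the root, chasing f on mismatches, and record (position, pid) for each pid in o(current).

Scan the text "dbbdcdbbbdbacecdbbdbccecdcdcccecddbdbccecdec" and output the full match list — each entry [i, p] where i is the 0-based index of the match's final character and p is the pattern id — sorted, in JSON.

Build automaton:
Trie nodes:
  n0 'ε': a→8 c→1 d→6
  n1 'c': c→2 e→9
  n2 'cc': e→3
  n3 'cce': c→4
  n4 'ccec': d→5
  n5 'ccecd': ·  ←P0
  n6 'd': b→7
  n7 'db': ·  ←P1
  n8 'a': ·  ←P2
  n9 'ce': c→10
  n10 'cec': d→11
  n11 'cecd': ·  ←P3

Failure links (BFS by depth):
  fail(1) 'c': from fail(0)=0 chase 'c': 0 ⇒ 0;  out=∅∪out(0)=∅
  fail(6) 'd': from fail(0)=0 chase 'd': 0 ⇒ 0;  out=∅∪out(0)=∅
  fail(8) 'a': from fail(0)=0 chase 'a': 0 ⇒ 0;  out={2}∪out(0)={2}
  fail(2) 'cc': from fail(1)=0 chase 'c': 0 ⇒ 1;  out=∅∪out(1)=∅
  fail(7) 'db': from fail(6)=0 chase 'b': 0 ⇒ 0;  out={1}∪out(0)={1}
  fail(9) 'ce': from fail(1)=0 chase 'e': 0 ⇒ 0;  out=∅∪out(0)=∅
  fail(3) 'cce': from fail(2)=1 chase 'e': 1 ⇒ 9;  out=∅∪out(9)=∅
  fail(10) 'cec': from fail(9)=0 chase 'c': 0 ⇒ 1;  out=∅∪out(1)=∅
  fail(4) 'ccec': from fail(3)=9 chase 'c': 9 ⇒ 10;  out=∅∪out(10)=∅
  fail(11) 'cecd': from fail(10)=1 chase 'd': 1→0 ⇒ 6;  out={3}∪out(6)={3}
  fail(5) 'ccecd': from fail(4)=10 chase 'd': 10 ⇒ 11;  out={0}∪out(11)={0,3}

Run:
i=0 'd': node 0→6
i=1 'b': node 6→7  → match P1@[0:1]
i=2 'b': node 7→0 (fail-walked)
i=3 'd': node 0→6
i=4 'c': node 6→1 (fail-walked)
i=5 'd': node 1→6 (fail-walked)
i=6 'b': node 6→7  → match P1@[5:6]
i=7 'b': node 7→0 (fail-walked)
i=8 'b': node 0→0
i=9 'd': node 0→6
i=10 'b': node 6→7  → match P1@[9:10]
i=11 'a': node 7→8 (fail-walked)  → match P2@[11:11]
i=12 'c': node 8→1 (fail-walked)
i=13 'e': node 1→9
i=14 'c': node 9→10
i=15 'd': node 10→11  → match P3@[12:15]
i=16 'b': node 11→7 (fail-walked)  → match P1@[15:16]
i=17 'b': node 7→0 (fail-walked)
i=18 'd': node 0→6
i=19 'b': node 6→7  → match P1@[18:19]
i=20 'c': node 7→1 (fail-walked)
i=21 'c': node 1→2
i=22 'e': node 2→3
i=23 'c': node 3→4
i=24 'd': node 4→5  → match P0@[20:24],P3@[21:24]
i=25 'c': node 5→1 (fail-walked)
i=26 'd': node 1→6 (fail-walked)
i=27 'c': node 6→1 (fail-walked)
i=28 'c': node 1→2
i=29 'c': node 2→2 (fail-walked)
i=30 'e': node 2→3
i=31 'c': node 3→4
i=32 'd': node 4→5  → match P0@[28:32],P3@[29:32]
i=33 'd': node 5→6 (fail-walked)
i=34 'b': node 6→7  → match P1@[33:34]
i=35 'd': node 7→6 (fail-walked)
i=36 'b': node 6→7  → match P1@[35:36]
i=37 'c': node 7→1 (fail-walked)
i=38 'c': node 1→2
i=39 'e': node 2→3
i=40 'c': node 3→4
i=41 'd': node 4→5  → match P0@[37:41],P3@[38:41]
i=42 'e': node 5→0 (fail-walked)
i=43 'c': node 0→1

All matches (sorted): [[1,1],[6,1],[10,1],[11,2],[15,3],[16,1],[19,1],[24,0],[24,3],[32,0],[32,3],[34,1],[36,1],[41,0],[41,3]]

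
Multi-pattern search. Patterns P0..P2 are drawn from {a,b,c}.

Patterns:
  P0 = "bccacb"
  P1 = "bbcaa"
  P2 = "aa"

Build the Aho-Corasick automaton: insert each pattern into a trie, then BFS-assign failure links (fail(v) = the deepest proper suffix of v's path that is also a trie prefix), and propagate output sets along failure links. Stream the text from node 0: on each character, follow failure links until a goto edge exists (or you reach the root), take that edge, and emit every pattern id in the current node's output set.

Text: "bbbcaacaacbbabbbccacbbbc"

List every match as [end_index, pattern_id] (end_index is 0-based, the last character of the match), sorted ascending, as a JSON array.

Build:
Trie (insert patterns):
  0='ε' goto a→11 b→1
  1='b' goto b→7 c→2
  2='bc' goto c→3
  3='bcc' goto a→4
  4='bcca' goto c→5
  5='bccac' goto b→6
  6='bccacb' goto ·  ←P0
  7='bb' goto c→8
  8='bbc' goto a→9
  9='bbca' goto a→10
  10='bbcaa' goto ·  ←P1
  11='a' goto a→12
  12='aa' goto ·  ←P2

BFS fail/out derivation:
  n1('b'): parent n0 fail=0; on 'b' 0 → fail=0;  out ∅∪∅=∅
  n11('a'): parent n0 fail=0; on 'a' 0 → fail=0;  out ∅∪∅=∅
  n2('bc'): parent n1 fail=0; on 'c' 0 → fail=0;  out ∅∪∅=∅
  n7('bb'): parent n1 fail=0; on 'b' 0 → fail=1;  out ∅∪∅=∅
  n12('aa'): parent n11 fail=0; on 'a' 0 → fail=11;  out {2}∪∅={2}
  n3('bcc'): parent n2 fail=0; on 'c' 0 → fail=0;  out ∅∪∅=∅
  n8('bbc'): parent n7 fail=1; on 'c' 1 → fail=2;  out ∅∪∅=∅
  n4('bcca'): parent n3 fail=0; on 'a' 0 → fail=11;  out ∅∪∅=∅
  n9('bbca'): parent n8 fail=2; on 'a' 2→0 → fail=11;  out ∅∪∅=∅
  n5('bccac'): parent n4 fail=11; on 'c' 11→0 → fail=0;  out ∅∪∅=∅
  n10('bbcaa'): parent n9 fail=11; on 'a' 11 → fail=12;  out {1}∪{2}={1,2}
  n6('bccacb'): parent n5 fail=0; on 'b' 0 → fail=1;  out {0}∪∅={0}

Text stream:
pos 0 'b': at 1
pos 1 'b': at 7
pos 2 'b': at 7 (fail-walked)
pos 3 'c': at 8
pos 4 'a': at 9
pos 5 'a': at 10  → match P1@[1:5],P2@[4:5]
pos 6 'c': at 0 (fail-walked)
pos 7 'a': at 11
pos 8 'a': at 12  → match P2@[7:8]
pos 9 'c': at 0 (fail-walked)
pos 10 'b': at 1
pos 11 'b': at 7
pos 12 'a': at 11 (fail-walked)
pos 13 'b': at 1 (fail-walked)
pos 14 'b': at 7
pos 15 'b': at 7 (fail-walked)
pos 16 'c': at 8
pos 17 'c': at 3 (fail-walked)
pos 18 'a': at 4
pos 19 'c': at 5
pos 20 'b': at 6  → match P0@[15:20]
pos 21 'b': at 7 (fail-walked)
pos 22 'b': at 7 (fail-walked)
pos 23 'c': at 8

Matches: [[5,1],[5,2],[8,2],[20,0]]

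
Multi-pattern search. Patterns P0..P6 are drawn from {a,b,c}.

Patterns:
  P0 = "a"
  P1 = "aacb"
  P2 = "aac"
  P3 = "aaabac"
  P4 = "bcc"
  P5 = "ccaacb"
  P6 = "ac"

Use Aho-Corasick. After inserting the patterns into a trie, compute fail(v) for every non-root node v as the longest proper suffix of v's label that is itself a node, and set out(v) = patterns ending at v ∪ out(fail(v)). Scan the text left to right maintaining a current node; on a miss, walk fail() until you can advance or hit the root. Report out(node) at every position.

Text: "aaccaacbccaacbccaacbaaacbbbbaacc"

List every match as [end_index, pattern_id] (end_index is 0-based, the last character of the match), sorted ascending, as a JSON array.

Build automaton:
Trie (insert patterns):
  n0 'ε': a→1 b→9 c→12
  n1 'a': a→2 c→18  [P0 ends]
  n2 'aa': a→5 c→3
  n3 'aac': b→4  [P2 ends]
  n4 'aacb': ·  [P1 ends]
  n5 'aaa': b→6
  n6 'aaab': a→7
  n7 'aaaba': c→8
  n8 'aaabac': ·  [P3 ends]
  n9 'b': c→10
  n10 'bc': c→11
  n11 'bcc': ·  [P4 ends]
  n12 'c': c→13
  n13 'cc': a→14
  n14 'cca': a→15
  n15 'ccaa': c→16
  n16 'ccaac': b→17
  n17 'ccaacb': ·  [P5 ends]
  n18 'ac': ·  [P6 ends]

BFS fail/out derivation:
  n1('a'): parent n0 fail=0; on 'a' 0 → fail=0;  out {0}∪∅={0}
  n9('b'): parent n0 fail=0; on 'b' 0 → fail=0;  out ∅∪∅=∅
  n12('c'): parent n0 fail=0; on 'c' 0 → fail=0;  out ∅∪∅=∅
  n2('aa'): parent n1 fail=0; on 'a' 0 → fail=1;  out ∅∪{0}={0}
  n10('bc'): parent n9 fail=0; on 'c' 0 → fail=12;  out ∅∪∅=∅
  n13('cc'): parent n12 fail=0; on 'c' 0 → fail=12;  out ∅∪∅=∅
  n18('ac'): parent n1 fail=0; on 'c' 0 → fail=12;  out {6}∪∅={6}
  n3('aac'): parent n2 fail=1; on 'c' 1 → fail=18;  out {2}∪{6}={2,6}
  n5('aaa'): parent n2 fail=1; on 'a' 1 → fail=2;  out ∅∪{0}={0}
  n11('bcc'): parent n10 fail=12; on 'c' 12 → fail=13;  out {4}∪∅={4}
  n14('cca'): parent n13 fail=12; on 'a' 12→0 → fail=1;  out ∅∪{0}={0}
  n4('aacb'): parent n3 fail=18; on 'b' 18→12→0 → fail=9;  out {1}∪∅={1}
  n6('aaab'): parent n5 fail=2; on 'b' 2→1→0 → fail=9;  out ∅∪∅=∅
  n15('ccaa'): parent n14 fail=1; on 'a' 1 → fail=2;  out ∅∪{0}={0}
  n7('aaaba'): parent n6 fail=9; on 'a' 9→0 → fail=1;  out ∅∪{0}={0}
  n16('ccaac'): parent n15 fail=2; on 'c' 2 → fail=3;  out ∅∪{2,6}={2,6}
  n8('aaabac'): parent n7 fail=1; on 'c' 1 → fail=18;  out {3}∪{6}={3,6}
  n17('ccaacb'): parent n16 fail=3; on 'b' 3 → fail=4;  out {5}∪{1}={1,5}

Run:
i=0 'a': node 0→1  ** P0@[0:0]
i=1 'a': node 1→2  ** P0@[1:1]
i=2 'c': node 2→3  ** P2@[0:2],P6@[1:2]
i=3 'c': node 3→13 (fail-walked)
i=4 'a': node 13→14  ** P0@[4:4]
i=5 'a': node 14→15  ** P0@[5:5]
i=6 'c': node 15→16  ** P2@[4:6],P6@[5:6]
i=7 'b': node 16→17  ** P1@[4:7],P5@[2:7]
i=8 'c': node 17→10 (fail-walked)
i=9 'c': node 10→11  ** P4@[7:9]
i=10 'a': node 11→14 (fail-walked)  ** P0@[10:10]
i=11 'a': node 14→15  ** P0@[11:11]
i=12 'c': node 15→16  ** P2@[10:12],P6@[11:12]
i=13 'b': node 16→17  ** P1@[10:13],P5@[8:13]
i=14 'c': node 17→10 (fail-walked)
i=15 'c': node 10→11  ** P4@[13:15]
i=16 'a': node 11→14 (fail-walked)  ** P0@[16:16]
i=17 'a': node 14→15  ** P0@[17:17]
i=18 'c': node 15→16  ** P2@[16:18],P6@[17:18]
i=19 'b': node 16→17  ** P1@[16:19],P5@[14:19]
i=20 'a': node 17→1 (fail-walked)  ** P0@[20:20]
i=21 'a': node 1→2  ** P0@[21:21]
i=22 'a': node 2→5  ** P0@[22:22]
i=23 'c': node 5→3 (fail-walked)  ** P2@[21:23],P6@[22:23]
i=24 'b': node 3→4  ** P1@[21:24]
i=25 'b': node 4→9 (fail-walked)
i=26 'b': node 9→9 (fail-walked)
i=27 'b': node 9→9 (fail-walked)
i=28 'a': node 9→1 (fail-walked)  ** P0@[28:28]
i=29 'a': node 1→2  ** P0@[29:29]
i=30 'c': node 2→3  ** P2@[28:30],P6@[29:30]
i=31 'c': node 3→13 (fail-walked)

All matches (sorted): [[0,0],[1,0],[2,2],[2,6],[4,0],[5,0],[6,2],[6,6],[7,1],[7,5],[9,4],[10,0],[11,0],[12,2],[12,6],[13,1],[13,5],[15,4],[16,0],[17,0],[18,2],[18,6],[19,1],[19,5],[20,0],[21,0],[22,0],[23,2],[23,6],[24,1],[28,0],[29,0],[30,2],[30,6]]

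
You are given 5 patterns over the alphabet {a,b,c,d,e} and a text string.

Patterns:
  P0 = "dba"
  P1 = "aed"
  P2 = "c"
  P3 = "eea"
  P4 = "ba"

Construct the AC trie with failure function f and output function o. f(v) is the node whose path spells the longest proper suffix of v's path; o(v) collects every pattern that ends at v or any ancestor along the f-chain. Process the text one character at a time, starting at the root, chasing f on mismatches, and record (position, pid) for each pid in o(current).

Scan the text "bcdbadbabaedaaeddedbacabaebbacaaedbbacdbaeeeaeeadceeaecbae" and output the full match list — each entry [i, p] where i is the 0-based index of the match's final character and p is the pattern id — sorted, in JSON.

Build automaton:
Trie nodes:
  n0 'ε': a→4 b→11 c→7 d→1 e→8
  n1 'd': b→2
  n2 'db': a→3
  n3 'dba': ·  [P0 ends]
  n4 'a': e→5
  n5 'ae': d→6
  n6 'aed': ·  [P1 ends]
  n7 'c': ·  [P2 ends]
  n8 'e': e→9
  n9 'ee': a→10
  n10 'eea': ·  [P3 ends]
  n11 'b': a→12
  n12 'ba': ·  [P4 ends]

BFS fail/out derivation:
  fail(1) 'd': from fail(0)=0 chase 'd': 0 ⇒ 0;  out=∅∪out(0)=∅
  fail(4) 'a': from fail(0)=0 chase 'a': 0 ⇒ 0;  out=∅∪out(0)=∅
  fail(7) 'c': from fail(0)=0 chase 'c': 0 ⇒ 0;  out={2}∪out(0)={2}
  fail(8) 'e': from fail(0)=0 chase 'e': 0 ⇒ 0;  out=∅∪out(0)=∅
  fail(11) 'b': from fail(0)=0 chase 'b': 0 ⇒ 0;  out=∅∪out(0)=∅
  fail(2) 'db': from fail(1)=0 chase 'b': 0 ⇒ 11;  out=∅∪out(11)=∅
  fail(5) 'ae': from fail(4)=0 chase 'e': 0 ⇒ 8;  out=∅∪out(8)=∅
  fail(9) 'ee': from fail(8)=0 chase 'e': 0 ⇒ 8;  out=∅∪out(8)=∅
  fail(12) 'ba': from fail(11)=0 chase 'a': 0 ⇒ 4;  out={4}∪out(4)={4}
  fail(3) 'dba': from fail(2)=11 chase 'a': 11 ⇒ 12;  out={0}∪out(12)={0,4}
  fail(6) 'aed': from fail(5)=8 chase 'd': 8→0 ⇒ 1;  out={1}∪out(1)={1}
  fail(10) 'eea': from fail(9)=8 chase 'a': 8→0 ⇒ 4;  out={3}∪out(4)={3}

Text stream:
i=0 'b': node 0→11
i=1 'c': node 11→7 (fail-walked)  → match P2@[1:1]
i=2 'd': node 7→1 (fail-walked)
i=3 'b': node 1→2
i=4 'a': node 2→3  → match P0@[2:4],P4@[3:4]
i=5 'd': node 3→1 (fail-walked)
i=6 'b': node 1→2
i=7 'a': node 2→3  → match P0@[5:7],P4@[6:7]
i=8 'b': node 3→11 (fail-walked)
i=9 'a': node 11→12  → match P4@[8:9]
i=10 'e': node 12→5 (fail-walked)
i=11 'd': node 5→6  → match P1@[9:11]
i=12 'a': node 6→4 (fail-walked)
i=13 'a': node 4→4 (fail-walked)
i=14 'e': node 4→5
i=15 'd': node 5→6  → match P1@[13:15]
i=16 'd': node 6→1 (fail-walked)
i=17 'e': node 1→8 (fail-walked)
i=18 'd': node 8→1 (fail-walked)
i=19 'b': node 1→2
i=20 'a': node 2→3  → match P0@[18:20],P4@[19:20]
i=21 'c': node 3→7 (fail-walked)  → match P2@[21:21]
i=22 'a': node 7→4 (fail-walked)
i=23 'b': node 4→11 (fail-walked)
i=24 'a': node 11→12  → match P4@[23:24]
i=25 'e': node 12→5 (fail-walked)
i=26 'b': node 5→11 (fail-walked)
i=27 'b': node 11→11 (fail-walked)
i=28 'a': node 11→12  → match P4@[27:28]
i=29 'c': node 12→7 (fail-walked)  → match P2@[29:29]
i=30 'a': node 7→4 (fail-walked)
i=31 'a': node 4→4 (fail-walked)
i=32 'e': node 4→5
i=33 'd': node 5→6  → match P1@[31:33]
i=34 'b': node 6→2 (fail-walked)
i=35 'b': node 2→11 (fail-walked)
i=36 'a': node 11→12  → match P4@[35:36]
i=37 'c': node 12→7 (fail-walked)  → match P2@[37:37]
i=38 'd': node 7→1 (fail-walked)
i=39 'b': node 1→2
i=40 'a': node 2→3  → match P0@[38:40],P4@[39:40]
i=41 'e': node 3→5 (fail-walked)
i=42 'e': node 5→9 (fail-walked)
i=43 'e': node 9→9 (fail-walked)
i=44 'a': node 9→10  → match P3@[42:44]
i=45 'e': node 10→5 (fail-walked)
i=46 'e': node 5→9 (fail-walked)
i=47 'a': node 9→10  → match P3@[45:47]
i=48 'd': node 10→1 (fail-walked)
i=49 'c': node 1→7 (fail-walked)  → match P2@[49:49]
i=50 'e': node 7→8 (fail-walked)
i=51 'e': node 8→9
i=52 'a': node 9→10  → match P3@[50:52]
i=53 'e': node 10→5 (fail-walked)
i=54 'c': node 5→7 (fail-walked)  → match P2@[54:54]
i=55 'b': node 7→11 (fail-walked)
i=56 'a': node 11→12  → match P4@[55:56]
i=57 'e': node 12→5 (fail-walked)

All matches (sorted): [[1,2],[4,0],[4,4],[7,0],[7,4],[9,4],[11,1],[15,1],[20,0],[20,4],[21,2],[24,4],[28,4],[29,2],[33,1],[36,4],[37,2],[40,0],[40,4],[44,3],[47,3],[49,2],[52,3],[54,2],[56,4]]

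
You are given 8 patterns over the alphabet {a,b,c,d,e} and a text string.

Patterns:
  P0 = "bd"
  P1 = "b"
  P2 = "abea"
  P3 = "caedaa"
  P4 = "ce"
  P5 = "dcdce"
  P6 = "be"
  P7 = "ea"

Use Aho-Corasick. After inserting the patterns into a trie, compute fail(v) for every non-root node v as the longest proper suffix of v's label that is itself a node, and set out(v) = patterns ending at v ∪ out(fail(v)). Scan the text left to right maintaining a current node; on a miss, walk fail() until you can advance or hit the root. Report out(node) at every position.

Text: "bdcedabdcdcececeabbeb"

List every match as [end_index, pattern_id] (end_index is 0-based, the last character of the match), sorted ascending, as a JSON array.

Build automaton:
Trie (insert patterns):
  n0 'ε': a→3 b→1 c→7 d→14 e→20
  n1 'b': d→2 e→19  [P1 ends]
  n2 'bd': ·  [P0 ends]
  n3 'a': b→4
  n4 'ab': e→5
  n5 'abe': a→6
  n6 'abea': ·  [P2 ends]
  n7 'c': a→8 e→13
  n8 'ca': e→9
  n9 'cae': d→10
  n10 'caed': a→11
  n11 'caeda': a→12
  n12 'caedaa': ·  [P3 ends]
  n13 'ce': ·  [P4 ends]
  n14 'd': c→15
  n15 'dc': d→16
  n16 'dcd': c→17
  n17 'dcdc': e→18
  n18 'dcdce': ·  [P5 ends]
  n19 'be': ·  [P6 ends]
  n20 'e': a→21
  n21 'ea': ·  [P7 ends]

BFS fail/out derivation:
  fail(1) 'b': from fail(0)=0 chase 'b': 0 ⇒ 0;  out={1}∪out(0)={1}
  fail(3) 'a': from fail(0)=0 chase 'a': 0 ⇒ 0;  out=∅∪out(0)=∅
  fail(7) 'c': from fail(0)=0 chase 'c': 0 ⇒ 0;  out=∅∪out(0)=∅
  fail(14) 'd': from fail(0)=0 chase 'd': 0 ⇒ 0;  out=∅∪out(0)=∅
  fail(20) 'e': from fail(0)=0 chase 'e': 0 ⇒ 0;  out=∅∪out(0)=∅
  fail(2) 'bd': from fail(1)=0 chase 'd': 0 ⇒ 14;  out={0}∪out(14)={0}
  fail(4) 'ab': from fail(3)=0 chase 'b': 0 ⇒ 1;  out=∅∪out(1)={1}
  fail(8) 'ca': from fail(7)=0 chase 'a': 0 ⇒ 3;  out=∅∪out(3)=∅
  fail(13) 'ce': from fail(7)=0 chase 'e': 0 ⇒ 20;  out={4}∪out(20)={4}
  fail(15) 'dc': from fail(14)=0 chase 'c': 0 ⇒ 7;  out=∅∪out(7)=∅
  fail(19) 'be': from fail(1)=0 chase 'e': 0 ⇒ 20;  out={6}∪out(20)={6}
  fail(21) 'ea': from fail(20)=0 chase 'a': 0 ⇒ 3;  out={7}∪out(3)={7}
  fail(5) 'abe': from fail(4)=1 chase 'e': 1 ⇒ 19;  out=∅∪out(19)={6}
  fail(9) 'cae': from fail(8)=3 chase 'e': 3→0 ⇒ 20;  out=∅∪out(20)=∅
  fail(16) 'dcd': from fail(15)=7 chase 'd': 7→0 ⇒ 14;  out=∅∪out(14)=∅
  fail(6) 'abea': from fail(5)=19 chase 'a': 19→20 ⇒ 21;  out={2}∪out(21)={2,7}
  fail(10) 'caed': from fail(9)=20 chase 'd': 20→0 ⇒ 14;  out=∅∪out(14)=∅
  fail(17) 'dcdc': from fail(16)=14 chase 'c': 14 ⇒ 15;  out=∅∪out(15)=∅
  fail(11) 'caeda': from fail(10)=14 chase 'a': 14→0 ⇒ 3;  out=∅∪out(3)=∅
  fail(18) 'dcdce': from fail(17)=15 chase 'e': 15→7 ⇒ 13;  out={5}∪out(13)={4,5}
  fail(12) 'caedaa': from fail(11)=3 chase 'a': 3→0 ⇒ 3;  out={3}∪out(3)={3}

Scan:
pos 0 'b': at 1  emit P1@[0:0]
pos 1 'd': at 2  emit P0@[0:1]
pos 2 'c': at 15 (via fail)
pos 3 'e': at 13 (via fail)  emit P4@[2:3]
pos 4 'd': at 14 (via fail)
pos 5 'a': at 3 (via fail)
pos 6 'b': at 4  emit P1@[6:6]
pos 7 'd': at 2 (via fail)  emit P0@[6:7]
pos 8 'c': at 15 (via fail)
pos 9 'd': at 16
pos 10 'c': at 17
pos 11 'e': at 18  emit P4@[10:11],P5@[7:11]
pos 12 'c': at 7 (via fail)
pos 13 'e': at 13  emit P4@[12:13]
pos 14 'c': at 7 (via fail)
pos 15 'e': at 13  emit P4@[14:15]
pos 16 'a': at 21 (via fail)  emit P7@[15:16]
pos 17 'b': at 4 (via fail)  emit P1@[17:17]
pos 18 'b': at 1 (via fail)  emit P1@[18:18]
pos 19 'e': at 19  emit P6@[18:19]
pos 20 'b': at 1 (via fail)  emit P1@[20:20]

Result: [[0,1],[1,0],[3,4],[6,1],[7,0],[11,4],[11,5],[13,4],[15,4],[16,7],[17,1],[18,1],[19,6],[20,1]]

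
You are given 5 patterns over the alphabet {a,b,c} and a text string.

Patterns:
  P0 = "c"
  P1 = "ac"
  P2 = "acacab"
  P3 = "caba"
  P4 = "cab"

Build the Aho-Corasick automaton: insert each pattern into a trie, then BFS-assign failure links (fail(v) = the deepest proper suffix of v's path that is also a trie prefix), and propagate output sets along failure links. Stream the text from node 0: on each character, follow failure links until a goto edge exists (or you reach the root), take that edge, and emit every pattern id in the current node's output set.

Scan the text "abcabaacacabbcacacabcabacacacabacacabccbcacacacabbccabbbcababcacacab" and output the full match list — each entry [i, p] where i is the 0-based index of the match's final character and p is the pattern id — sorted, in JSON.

Construct AC machine:
Trie nodes:
  n0 'ε': a→2 c→1
  n1 'c': a→8  [P0 ends]
  n2 'a': c→3
  n3 'ac': a→4  [P1 ends]
  n4 'aca': c→5
  n5 'acac': a→6
  n6 'acaca': b→7
  n7 'acacab': ·  [P2 ends]
  n8 'ca': b→9
  n9 'cab': a→10  [P4 ends]
  n10 'caba': ·  [P3 ends]

Failure links (BFS by depth):
  fail(1) 'c': from fail(0)=0 chase 'c': 0 ⇒ 0;  out={0}∪out(0)={0}
  fail(2) 'a': from fail(0)=0 chase 'a': 0 ⇒ 0;  out=∅∪out(0)=∅
  fail(3) 'ac': from fail(2)=0 chase 'c': 0 ⇒ 1;  out={1}∪out(1)={0,1}
  fail(8) 'ca': from fail(1)=0 chase 'a': 0 ⇒ 2;  out=∅∪out(2)=∅
  fail(4) 'aca': from fail(3)=1 chase 'a': 1 ⇒ 8;  out=∅∪out(8)=∅
  fail(9) 'cab': from fail(8)=2 chase 'b': 2→0 ⇒ 0;  out={4}∪out(0)={4}
  fail(5) 'acac': from fail(4)=8 chase 'c': 8→2 ⇒ 3;  out=∅∪out(3)={0,1}
  fail(10) 'caba': from fail(9)=0 chase 'a': 0 ⇒ 2;  out={3}∪out(2)={3}
  fail(6) 'acaca': from fail(5)=3 chase 'a': 3 ⇒ 4;  out=∅∪out(4)=∅
  fail(7) 'acacab': from fail(6)=4 chase 'b': 4→8 ⇒ 9;  out={2}∪out(9)={2,4}

Text stream:
i=0 'a': node 0→2
i=1 'b': node 2→0 (via fail)
i=2 'c': node 0→1  emit P0@[2:2]
i=3 'a': node 1→8
i=4 'b': node 8→9  emit P4@[2:4]
i=5 'a': node 9→10  emit P3@[2:5]
i=6 'a': node 10→2 (via fail)
i=7 'c': node 2→3  emit P0@[7:7],P1@[6:7]
i=8 'a': node 3→4
i=9 'c': node 4→5  emit P0@[9:9],P1@[8:9]
i=10 'a': node 5→6
i=11 'b': node 6→7  emit P2@[6:11],P4@[9:11]
i=12 'b': node 7→0 (via fail)
i=13 'c': node 0→1  emit P0@[13:13]
i=14 'a': node 1→8
i=15 'c': node 8→3 (via fail)  emit P0@[15:15],P1@[14:15]
i=16 'a': node 3→4
i=17 'c': node 4→5  emit P0@[17:17],P1@[16:17]
i=18 'a': node 5→6
i=19 'b': node 6→7  emit P2@[14:19],P4@[17:19]
i=20 'c': node 7→1 (via fail)  emit P0@[20:20]
i=21 'a': node 1→8
i=22 'b': node 8→9  emit P4@[20:22]
i=23 'a': node 9→10  emit P3@[20:23]
i=24 'c': node 10→3 (via fail)  emit P0@[24:24],P1@[23:24]
i=25 'a': node 3→4
i=26 'c': node 4→5  emit P0@[26:26],P1@[25:26]
i=27 'a': node 5→6
i=28 'c': node 6→5 (via fail)  emit P0@[28:28],P1@[27:28]
i=29 'a': node 5→6
i=30 'b': node 6→7  emit P2@[25:30],P4@[28:30]
i=31 'a': node 7→10 (via fail)  emit P3@[28:31]
i=32 'c': node 10→3 (via fail)  emit P0@[32:32],P1@[31:32]
i=33 'a': node 3→4
i=34 'c': node 4→5  emit P0@[34:34],P1@[33:34]
i=35 'a': node 5→6
i=36 'b': node 6→7  emit P2@[31:36],P4@[34:36]
i=37 'c': node 7→1 (via fail)  emit P0@[37:37]
i=38 'c': node 1→1 (via fail)  emit P0@[38:38]
i=39 'b': node 1→0 (via fail)
i=40 'c': node 0→1  emit P0@[40:40]
i=41 'a': node 1→8
i=42 'c': node 8→3 (via fail)  emit P0@[42:42],P1@[41:42]
i=43 'a': node 3→4
i=44 'c': node 4→5  emit P0@[44:44],P1@[43:44]
i=45 'a': node 5→6
i=46 'c': node 6→5 (via fail)  emit P0@[46:46],P1@[45:46]
i=47 'a': node 5→6
i=48 'b': node 6→7  emit P2@[43:48],P4@[46:48]
i=49 'b': node 7→0 (via fail)
i=50 'c': node 0→1  emit P0@[50:50]
i=51 'c': node 1→1 (via fail)  emit P0@[51:51]
i=52 'a': node 1→8
i=53 'b': node 8→9  emit P4@[51:53]
i=54 'b': node 9→0 (via fail)
i=55 'b': node 0→0
i=56 'c': node 0→1  emit P0@[56:56]
i=57 'a': node 1→8
i=58 'b': node 8→9  emit P4@[56:58]
i=59 'a': node 9→10  emit P3@[56:59]
i=60 'b': node 10→0 (via fail)
i=61 'c': node 0→1  emit P0@[61:61]
i=62 'a': node 1→8
i=63 'c': node 8→3 (via fail)  emit P0@[63:63],P1@[62:63]
i=64 'a': node 3→4
i=65 'c': node 4→5  emit P0@[65:65],P1@[64:65]
i=66 'a': node 5→6
i=67 'b': node 6→7  emit P2@[62:67],P4@[65:67]

Result: [[2,0],[4,4],[5,3],[7,0],[7,1],[9,0],[9,1],[11,2],[11,4],[13,0],[15,0],[15,1],[17,0],[17,1],[19,2],[19,4],[20,0],[22,4],[23,3],[24,0],[24,1],[26,0],[26,1],[28,0],[28,1],[30,2],[30,4],[31,3],[32,0],[32,1],[34,0],[34,1],[36,2],[36,4],[37,0],[38,0],[40,0],[42,0],[42,1],[44,0],[44,1],[46,0],[46,1],[48,2],[48,4],[50,0],[51,0],[53,4],[56,0],[58,4],[59,3],[61,0],[63,0],[63,1],[65,0],[65,1],[67,2],[67,4]]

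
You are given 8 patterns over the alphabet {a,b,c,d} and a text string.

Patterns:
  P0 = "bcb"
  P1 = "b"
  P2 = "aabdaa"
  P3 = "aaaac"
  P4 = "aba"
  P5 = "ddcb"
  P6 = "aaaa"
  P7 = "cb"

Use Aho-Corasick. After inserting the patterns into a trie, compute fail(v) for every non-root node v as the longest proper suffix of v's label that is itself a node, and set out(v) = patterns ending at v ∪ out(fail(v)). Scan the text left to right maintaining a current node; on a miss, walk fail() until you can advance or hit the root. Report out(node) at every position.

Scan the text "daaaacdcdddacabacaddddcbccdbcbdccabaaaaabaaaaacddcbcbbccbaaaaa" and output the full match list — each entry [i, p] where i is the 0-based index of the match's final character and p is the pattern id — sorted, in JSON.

Build:
Trie (insert patterns):
  0='ε' goto a→4 b→1 c→19 d→15
  1='b' goto c→2  [P1 ends]
  2='bc' goto b→3
  3='bcb' goto ·  [P0 ends]
  4='a' goto a→5 b→13
  5='aa' goto a→10 b→6
  6='aab' goto d→7
  7='aabd' goto a→8
  8='aabda' goto a→9
  9='aabdaa' goto ·  [P2 ends]
  10='aaa' goto a→11
  11='aaaa' goto c→12  [P6 ends]
  12='aaaac' goto ·  [P3 ends]
  13='ab' goto a→14
  14='aba' goto ·  [P4 ends]
  15='d' goto d→16
  16='dd' goto c→17
  17='ddc' goto b→18
  18='ddcb' goto ·  [P5 ends]
  19='c' goto b→20
  20='cb' goto ·  [P7 ends]

Failure links (BFS by depth):
  fail(1) 'b': from fail(0)=0 chase 'b': 0 ⇒ 0;  out={1}∪out(0)={1}
  fail(4) 'a': from fail(0)=0 chase 'a': 0 ⇒ 0;  out=∅∪out(0)=∅
  fail(15) 'd': from fail(0)=0 chase 'd': 0 ⇒ 0;  out=∅∪out(0)=∅
  fail(19) 'c': from fail(0)=0 chase 'c': 0 ⇒ 0;  out=∅∪out(0)=∅
  fail(2) 'bc': from fail(1)=0 chase 'c': 0 ⇒ 19;  out=∅∪out(19)=∅
  fail(5) 'aa': from fail(4)=0 chase 'a': 0 ⇒ 4;  out=∅∪out(4)=∅
  fail(13) 'ab': from fail(4)=0 chase 'b': 0 ⇒ 1;  out=∅∪out(1)={1}
  fail(16) 'dd': from fail(15)=0 chase 'd': 0 ⇒ 15;  out=∅∪out(15)=∅
  fail(20) 'cb': from fail(19)=0 chase 'b': 0 ⇒ 1;  out={7}∪out(1)={1,7}
  fail(3) 'bcb': from fail(2)=19 chase 'b': 19 ⇒ 20;  out={0}∪out(20)={0,1,7}
  fail(6) 'aab': from fail(5)=4 chase 'b': 4 ⇒ 13;  out=∅∪out(13)={1}
  fail(10) 'aaa': from fail(5)=4 chase 'a': 4 ⇒ 5;  out=∅∪out(5)=∅
  fail(14) 'aba': from fail(13)=1 chase 'a': 1→0 ⇒ 4;  out={4}∪out(4)={4}
  fail(17) 'ddc': from fail(16)=15 chase 'c': 15→0 ⇒ 19;  out=∅∪out(19)=∅
  fail(7) 'aabd': from fail(6)=13 chase 'd': 13→1→0 ⇒ 15;  out=∅∪out(15)=∅
  fail(11) 'aaaa': from fail(10)=5 chase 'a': 5 ⇒ 10;  out={6}∪out(10)={6}
  fail(18) 'ddcb': from fail(17)=19 chase 'b': 19 ⇒ 20;  out={5}∪out(20)={1,5,7}
  fail(8) 'aabda': from fail(7)=15 chase 'a': 15→0 ⇒ 4;  out=∅∪out(4)=∅
  fail(12) 'aaaac': from fail(11)=10 chase 'c': 10→5→4→0 ⇒ 19;  out={3}∪out(19)={3}
  fail(9) 'aabdaa': from fail(8)=4 chase 'a': 4 ⇒ 5;  out={2}∪out(5)={2}

Run:
[0] read 'd'  n0⇒n15
[1] read 'a'  n15⇒n4 (fail-walked)
[2] read 'a'  n4⇒n5
[3] read 'a'  n5⇒n10
[4] read 'a'  n10⇒n11  emit P6@[1:4]
[5] read 'c'  n11⇒n12  emit P3@[1:5]
[6] read 'd'  n12⇒n15 (fail-walked)
[7] read 'c'  n15⇒n19 (fail-walked)
[8] read 'd'  n19⇒n15 (fail-walked)
[9] read 'd'  n15⇒n16
[10] read 'd'  n16⇒n16 (fail-walked)
[11] read 'a'  n16⇒n4 (fail-walked)
[12] read 'c'  n4⇒n19 (fail-walked)
[13] read 'a'  n19⇒n4 (fail-walked)
[14] read 'b'  n4⇒n13  emit P1@[14:14]
[15] read 'a'  n13⇒n14  emit P4@[13:15]
[16] read 'c'  n14⇒n19 (fail-walked)
[17] read 'a'  n19⇒n4 (fail-walked)
[18] read 'd'  n4⇒n15 (fail-walked)
[19] read 'd'  n15⇒n16
[20] read 'd'  n16⇒n16 (fail-walked)
[21] read 'd'  n16⇒n16 (fail-walked)
[22] read 'c'  n16⇒n17
[23] read 'b'  n17⇒n18  emit P1@[23:23],P5@[20:23],P7@[22:23]
[24] read 'c'  n18⇒n2 (fail-walked)
[25] read 'c'  n2⇒n19 (fail-walked)
[26] read 'd'  n19⇒n15 (fail-walked)
[27] read 'b'  n15⇒n1 (fail-walked)  emit P1@[27:27]
[28] read 'c'  n1⇒n2
[29] read 'b'  n2⇒n3  emit P0@[27:29],P1@[29:29],P7@[28:29]
[30] read 'd'  n3⇒n15 (fail-walked)
[31] read 'c'  n15⇒n19 (fail-walked)
[32] read 'c'  n19⇒n19 (fail-walked)
[33] read 'a'  n19⇒n4 (fail-walked)
[34] read 'b'  n4⇒n13  emit P1@[34:34]
[35] read 'a'  n13⇒n14  emit P4@[33:35]
[36] read 'a'  n14⇒n5 (fail-walked)
[37] read 'a'  n5⇒n10
[38] read 'a'  n10⇒n11  emit P6@[35:38]
[39] read 'a'  n11⇒n11 (fail-walked)  emit P6@[36:39]
[40] read 'b'  n11⇒n6 (fail-walked)  emit P1@[40:40]
[41] read 'a'  n6⇒n14 (fail-walked)  emit P4@[39:41]
[42] read 'a'  n14⇒n5 (fail-walked)
[43] read 'a'  n5⇒n10
[44] read 'a'  n10⇒n11  emit P6@[41:44]
[45] read 'a'  n11⇒n11 (fail-walked)  emit P6@[42:45]
[46] read 'c'  n11⇒n12  emit P3@[42:46]
[47] read 'd'  n12⇒n15 (fail-walked)
[48] read 'd'  n15⇒n16
[49] read 'c'  n16⇒n17
[50] read 'b'  n17⇒n18  emit P1@[50:50],P5@[47:50],P7@[49:50]
[51] read 'c'  n18⇒n2 (fail-walked)
[52] read 'b'  n2⇒n3  emit P0@[50:52],P1@[52:52],P7@[51:52]
[53] read 'b'  n3⇒n1 (fail-walked)  emit P1@[53:53]
[54] read 'c'  n1⇒n2
[55] read 'c'  n2⇒n19 (fail-walked)
[56] read 'b'  n19⇒n20  emit P1@[56:56],P7@[55:56]
[57] read 'a'  n20⇒n4 (fail-walked)
[58] read 'a'  n4⇒n5
[59] read 'a'  n5⇒n10
[60] read 'a'  n10⇒n11  emit P6@[57:60]
[61] read 'a'  n11⇒n11 (fail-walked)  emit P6@[58:61]

Matches: [[4,6],[5,3],[14,1],[15,4],[23,1],[23,5],[23,7],[27,1],[29,0],[29,1],[29,7],[34,1],[35,4],[38,6],[39,6],[40,1],[41,4],[44,6],[45,6],[46,3],[50,1],[50,5],[50,7],[52,0],[52,1],[52,7],[53,1],[56,1],[56,7],[60,6],[61,6]]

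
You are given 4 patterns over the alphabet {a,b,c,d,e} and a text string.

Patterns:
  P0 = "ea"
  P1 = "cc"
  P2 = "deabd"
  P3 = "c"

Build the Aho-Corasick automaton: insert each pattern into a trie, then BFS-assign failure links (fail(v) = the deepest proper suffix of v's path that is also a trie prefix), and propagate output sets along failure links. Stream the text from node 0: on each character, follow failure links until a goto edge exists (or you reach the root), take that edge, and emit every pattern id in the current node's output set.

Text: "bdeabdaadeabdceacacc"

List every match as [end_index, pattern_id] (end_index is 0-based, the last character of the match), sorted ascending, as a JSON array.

Construct AC machine:
Trie nodes:
  n0 'ε': c→3 d→5 e→1
  n1 'e': a→2
  n2 'ea': ·  ←P0
  n3 'c': c→4  ←P3
  n4 'cc': ·  ←P1
  n5 'd': e→6
  n6 'de': a→7
  n7 'dea': b→8
  n8 'deab': d→9
  n9 'deabd': ·  ←P2

BFS fail/out derivation:
  fail(1) 'e': from fail(0)=0 chase 'e': 0 ⇒ 0;  out=∅∪out(0)=∅
  fail(3) 'c': from fail(0)=0 chase 'c': 0 ⇒ 0;  out={3}∪out(0)={3}
  fail(5) 'd': from fail(0)=0 chase 'd': 0 ⇒ 0;  out=∅∪out(0)=∅
  fail(2) 'ea': from fail(1)=0 chase 'a': 0 ⇒ 0;  out={0}∪out(0)={0}
  fail(4) 'cc': from fail(3)=0 chase 'c': 0 ⇒ 3;  out={1}∪out(3)={1,3}
  fail(6) 'de': from fail(5)=0 chase 'e': 0 ⇒ 1;  out=∅∪out(1)=∅
  fail(7) 'dea': from fail(6)=1 chase 'a': 1 ⇒ 2;  out=∅∪out(2)={0}
  fail(8) 'deab': from fail(7)=2 chase 'b': 2→0 ⇒ 0;  out=∅∪out(0)=∅
  fail(9) 'deabd': from fail(8)=0 chase 'd': 0 ⇒ 5;  out={2}∪out(5)={2}

Run:
pos 0 'b': at 0
pos 1 'd': at 5
pos 2 'e': at 6
pos 3 'a': at 7  emit P0@[2:3]
pos 4 'b': at 8
pos 5 'd': at 9  emit P2@[1:5]
pos 6 'a': at 0 ·f
pos 7 'a': at 0
pos 8 'd': at 5
pos 9 'e': at 6
pos 10 'a': at 7  emit P0@[9:10]
pos 11 'b': at 8
pos 12 'd': at 9  emit P2@[8:12]
pos 13 'c': at 3 ·f  emit P3@[13:13]
pos 14 'e': at 1 ·f
pos 15 'a': at 2  emit P0@[14:15]
pos 16 'c': at 3 ·f  emit P3@[16:16]
pos 17 'a': at 0 ·f
pos 18 'c': at 3  emit P3@[18:18]
pos 19 'c': at 4  emit P1@[18:19],P3@[19:19]

All matches (sorted): [[3,0],[5,2],[10,0],[12,2],[13,3],[15,0],[16,3],[18,3],[19,1],[19,3]]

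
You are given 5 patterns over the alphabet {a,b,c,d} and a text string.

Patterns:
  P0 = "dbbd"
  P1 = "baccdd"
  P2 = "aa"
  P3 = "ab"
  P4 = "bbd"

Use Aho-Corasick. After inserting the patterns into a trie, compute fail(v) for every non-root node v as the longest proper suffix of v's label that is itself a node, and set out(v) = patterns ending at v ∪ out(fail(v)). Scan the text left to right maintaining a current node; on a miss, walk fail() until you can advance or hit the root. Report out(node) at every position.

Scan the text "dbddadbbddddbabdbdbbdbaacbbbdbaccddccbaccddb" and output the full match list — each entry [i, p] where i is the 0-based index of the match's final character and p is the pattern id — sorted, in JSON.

Build:
Trie nodes:
  n0 'ε': a→11 b→5 d→1
  n1 'd': b→2
  n2 'db': b→3
  n3 'dbb': d→4
  n4 'dbbd': ·  [P0 ends]
  n5 'b': a→6 b→14
  n6 'ba': c→7
  n7 'bac': c→8
  n8 'bacc': d→9
  n9 'baccd': d→10
  n10 'baccdd': ·  [P1 ends]
  n11 'a': a→12 b→13
  n12 'aa': ·  [P2 ends]
  n13 'ab': ·  [P3 ends]
  n14 'bb': d→15
  n15 'bbd': ·  [P4 ends]

BFS fail/out derivation:
  n1('d'): parent n0 fail=0; on 'd' 0 → fail=0;  out ∅∪∅=∅
  n5('b'): parent n0 fail=0; on 'b' 0 → fail=0;  out ∅∪∅=∅
  n11('a'): parent n0 fail=0; on 'a' 0 → fail=0;  out ∅∪∅=∅
  n2('db'): parent n1 fail=0; on 'b' 0 → fail=5;  out ∅∪∅=∅
  n6('ba'): parent n5 fail=0; on 'a' 0 → fail=11;  out ∅∪∅=∅
  n12('aa'): parent n11 fail=0; on 'a' 0 → fail=11;  out {2}∪∅={2}
  n13('ab'): parent n11 fail=0; on 'b' 0 → fail=5;  out {3}∪∅={3}
  n14('bb'): parent n5 fail=0; on 'b' 0 → fail=5;  out ∅∪∅=∅
  n3('dbb'): parent n2 fail=5; on 'b' 5 → fail=14;  out ∅∪∅=∅
  n7('bac'): parent n6 fail=11; on 'c' 11→0 → fail=0;  out ∅∪∅=∅
  n15('bbd'): parent n14 fail=5; on 'd' 5→0 → fail=1;  out {4}∪∅={4}
  n4('dbbd'): parent n3 fail=14; on 'd' 14 → fail=15;  out {0}∪{4}={0,4}
  n8('bacc'): parent n7 fail=0; on 'c' 0 → fail=0;  out ∅∪∅=∅
  n9('baccd'): parent n8 fail=0; on 'd' 0 → fail=1;  out ∅∪∅=∅
  n10('baccdd'): parent n9 fail=1; on 'd' 1→0 → fail=1;  out {1}∪∅={1}

Scan:
[0] read 'd'  n0⇒n1
[1] read 'b'  n1⇒n2
[2] read 'd'  n2⇒n1 (fail-walked)
[3] read 'd'  n1⇒n1 (fail-walked)
[4] read 'a'  n1⇒n11 (fail-walked)
[5] read 'd'  n11⇒n1 (fail-walked)
[6] read 'b'  n1⇒n2
[7] read 'b'  n2⇒n3
[8] read 'd'  n3⇒n4  → match P0@[5:8],P4@[6:8]
[9] read 'd'  n4⇒n1 (fail-walked)
[10] read 'd'  n1⇒n1 (fail-walked)
[11] read 'd'  n1⇒n1 (fail-walked)
[12] read 'b'  n1⇒n2
[13] read 'a'  n2⇒n6 (fail-walked)
[14] read 'b'  n6⇒n13 (fail-walked)  → match P3@[13:14]
[15] read 'd'  n13⇒n1 (fail-walked)
[16] read 'b'  n1⇒n2
[17] read 'd'  n2⇒n1 (fail-walked)
[18] read 'b'  n1⇒n2
[19] read 'b'  n2⇒n3
[20] read 'd'  n3⇒n4  → match P0@[17:20],P4@[18:20]
[21] read 'b'  n4⇒n2 (fail-walked)
[22] read 'a'  n2⇒n6 (fail-walked)
[23] read 'a'  n6⇒n12 (fail-walked)  → match P2@[22:23]
[24] read 'c'  n12⇒n0 (fail-walked)
[25] read 'b'  n0⇒n5
[26] read 'b'  n5⇒n14
[27] read 'b'  n14⇒n14 (fail-walked)
[28] read 'd'  n14⇒n15  → match P4@[26:28]
[29] read 'b'  n15⇒n2 (fail-walked)
[30] read 'a'  n2⇒n6 (fail-walked)
[31] read 'c'  n6⇒n7
[32] read 'c'  n7⇒n8
[33] read 'd'  n8⇒n9
[34] read 'd'  n9⇒n10  → match P1@[29:34]
[35] read 'c'  n10⇒n0 (fail-walked)
[36] read 'c'  n0⇒n0
[37] read 'b'  n0⇒n5
[38] read 'a'  n5⇒n6
[39] read 'c'  n6⇒n7
[40] read 'c'  n7⇒n8
[41] read 'd'  n8⇒n9
[42] read 'd'  n9⇒n10  → match P1@[37:42]
[43] read 'b'  n10⇒n2 (fail-walked)

All matches (sorted): [[8,0],[8,4],[14,3],[20,0],[20,4],[23,2],[28,4],[34,1],[42,1]]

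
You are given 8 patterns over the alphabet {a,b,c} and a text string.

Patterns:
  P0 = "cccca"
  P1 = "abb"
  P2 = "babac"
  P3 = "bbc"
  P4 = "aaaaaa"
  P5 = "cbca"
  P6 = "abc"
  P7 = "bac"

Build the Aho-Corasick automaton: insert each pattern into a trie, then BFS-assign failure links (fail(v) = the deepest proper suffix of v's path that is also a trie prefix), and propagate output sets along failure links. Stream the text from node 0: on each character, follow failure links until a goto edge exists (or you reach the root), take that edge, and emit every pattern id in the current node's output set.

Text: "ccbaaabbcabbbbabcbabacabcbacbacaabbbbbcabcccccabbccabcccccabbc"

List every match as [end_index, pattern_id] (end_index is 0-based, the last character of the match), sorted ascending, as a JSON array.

Construct AC machine:
Trie nodes:
  0='ε' goto a→6 b→9 c→1
  1='c' goto b→21 c→2
  2='cc' goto c→3
  3='ccc' goto c→4
  4='cccc' goto a→5
  5='cccca' goto ·  [P0 ends]
  6='a' goto a→16 b→7
  7='ab' goto b→8 c→24
  8='abb' goto ·  [P1 ends]
  9='b' goto a→10 b→14
  10='ba' goto b→11 c→25
  11='bab' goto a→12
  12='baba' goto c→13
  13='babac' goto ·  [P2 ends]
  14='bb' goto c→15
  15='bbc' goto ·  [P3 ends]
  16='aa' goto a→17
  17='aaa' goto a→18
  18='aaaa' goto a→19
  19='aaaaa' goto a→20
  20='aaaaaa' goto ·  [P4 ends]
  21='cb' goto c→22
  22='cbc' goto a→23
  23='cbca' goto ·  [P5 ends]
  24='abc' goto ·  [P6 ends]
  25='bac' goto ·  [P7 ends]

BFS fail/out derivation:
  n1('c'): parent n0 fail=0; on 'c' 0 → fail=0;  out ∅∪∅=∅
  n6('a'): parent n0 fail=0; on 'a' 0 → fail=0;  out ∅∪∅=∅
  n9('b'): parent n0 fail=0; on 'b' 0 → fail=0;  out ∅∪∅=∅
  n2('cc'): parent n1 fail=0; on 'c' 0 → fail=1;  out ∅∪∅=∅
  n7('ab'): parent n6 fail=0; on 'b' 0 → fail=9;  out ∅∪∅=∅
  n10('ba'): parent n9 fail=0; on 'a' 0 → fail=6;  out ∅∪∅=∅
  n14('bb'): parent n9 fail=0; on 'b' 0 → fail=9;  out ∅∪∅=∅
  n16('aa'): parent n6 fail=0; on 'a' 0 → fail=6;  out ∅∪∅=∅
  n21('cb'): parent n1 fail=0; on 'b' 0 → fail=9;  out ∅∪∅=∅
  n3('ccc'): parent n2 fail=1; on 'c' 1 → fail=2;  out ∅∪∅=∅
  n8('abb'): parent n7 fail=9; on 'b' 9 → fail=14;  out {1}∪∅={1}
  n11('bab'): parent n10 fail=6; on 'b' 6 → fail=7;  out ∅∪∅=∅
  n15('bbc'): parent n14 fail=9; on 'c' 9→0 → fail=1;  out {3}∪∅={3}
  n17('aaa'): parent n16 fail=6; on 'a' 6 → fail=16;  out ∅∪∅=∅
  n22('cbc'): parent n21 fail=9; on 'c' 9→0 → fail=1;  out ∅∪∅=∅
  n24('abc'): parent n7 fail=9; on 'c' 9→0 → fail=1;  out {6}∪∅={6}
  n25('bac'): parent n10 fail=6; on 'c' 6→0 → fail=1;  out {7}∪∅={7}
  n4('cccc'): parent n3 fail=2; on 'c' 2 → fail=3;  out ∅∪∅=∅
  n12('baba'): parent n11 fail=7; on 'a' 7→9 → fail=10;  out ∅∪∅=∅
  n18('aaaa'): parent n17 fail=16; on 'a' 16 → fail=17;  out ∅∪∅=∅
  n23('cbca'): parent n22 fail=1; on 'a' 1→0 → fail=6;  out {5}∪∅={5}
  n5('cccca'): parent n4 fail=3; on 'a' 3→2→1→0 → fail=6;  out {0}∪∅={0}
  n13('babac'): parent n12 fail=10; on 'c' 10 → fail=25;  out {2}∪{7}={2,7}
  n19('aaaaa'): parent n18 fail=17; on 'a' 17 → fail=18;  out ∅∪∅=∅
  n20('aaaaaa'): parent n19 fail=18; on 'a' 18 → fail=19;  out {4}∪∅={4}

Run:
i=0 'c': node 0→1
i=1 'c': node 1→2
i=2 'b': node 2→21 ·f
i=3 'a': node 21→10 ·f
i=4 'a': node 10→16 ·f
i=5 'a': node 16→17
i=6 'b': node 17→7 ·f
i=7 'b': node 7→8  ** P1@[5:7]
i=8 'c': node 8→15 ·f  ** P3@[6:8]
i=9 'a': node 15→6 ·f
i=10 'b': node 6→7
i=11 'b': node 7→8  ** P1@[9:11]
i=12 'b': node 8→14 ·f
i=13 'b': node 14→14 ·f
i=14 'a': node 14→10 ·f
i=15 'b': node 10→11
i=16 'c': node 11→24 ·f  ** P6@[14:16]
i=17 'b': node 24→21 ·f
i=18 'a': node 21→10 ·f
i=19 'b': node 10→11
i=20 'a': node 11→12
i=21 'c': node 12→13  ** P2@[17:21],P7@[19:21]
i=22 'a': node 13→6 ·f
i=23 'b': node 6→7
i=24 'c': node 7→24  ** P6@[22:24]
i=25 'b': node 24→21 ·f
i=26 'a': node 21→10 ·f
i=27 'c': node 10→25  ** P7@[25:27]
i=28 'b': node 25→21 ·f
i=29 'a': node 21→10 ·f
i=30 'c': node 10→25  ** P7@[28:30]
i=31 'a': node 25→6 ·f
i=32 'a': node 6→16
i=33 'b': node 16→7 ·f
i=34 'b': node 7→8  ** P1@[32:34]
i=35 'b': node 8→14 ·f
i=36 'b': node 14→14 ·f
i=37 'b': node 14→14 ·f
i=38 'c': node 14→15  ** P3@[36:38]
i=39 'a': node 15→6 ·f
i=40 'b': node 6→7
i=41 'c': node 7→24  ** P6@[39:41]
i=42 'c': node 24→2 ·f
i=43 'c': node 2→3
i=44 'c': node 3→4
i=45 'c': node 4→4 ·f
i=46 'a': node 4→5  ** P0@[42:46]
i=47 'b': node 5→7 ·f
i=48 'b': node 7→8  ** P1@[46:48]
i=49 'c': node 8→15 ·f  ** P3@[47:49]
i=50 'c': node 15→2 ·f
i=51 'a': node 2→6 ·f
i=52 'b': node 6→7
i=53 'c': node 7→24  ** P6@[51:53]
i=54 'c': node 24→2 ·f
i=55 'c': node 2→3
i=56 'c': node 3→4
i=57 'c': node 4→4 ·f
i=58 'a': node 4→5  ** P0@[54:58]
i=59 'b': node 5→7 ·f
i=60 'b': node 7→8  ** P1@[58:60]
i=61 'c': node 8→15 ·f  ** P3@[59:61]

Matches: [[7,1],[8,3],[11,1],[16,6],[21,2],[21,7],[24,6],[27,7],[30,7],[34,1],[38,3],[41,6],[46,0],[48,1],[49,3],[53,6],[58,0],[60,1],[61,3]]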